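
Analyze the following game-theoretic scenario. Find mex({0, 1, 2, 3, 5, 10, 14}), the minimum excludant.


Set = {0, 1, 2, 3, 5, 10, 14}
0 is in the set.
1 is in the set.
2 is in the set.
3 is in the set.
4 is NOT in the set. This is the mex.
mex = 4

4


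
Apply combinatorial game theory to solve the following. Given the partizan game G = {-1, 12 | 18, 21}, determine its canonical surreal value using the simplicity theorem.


Left options: {-1, 12}, max = 12
Right options: {18, 21}, min = 18
All options are numbers and max(Left) < min(Right), so by the simplicity theorem the value is the simplest (earliest-born) number strictly between 12 and 18.
Integers 13 through 17 all lie strictly between 12 and 18.
Among integers, the simplest (lowest birthday = smallest |n|; 0 is born on day 0, +-n on day n) is 13.
No non-integer in the interval can be simpler: if x is a non-integer in the interval, then floor(x) or ceil(x) also lies in the interval (the interval contains an integer), and both are proper prefixes of x's sign expansion, i.e. born earlier. So the game value is 13.
Game value = 13

13


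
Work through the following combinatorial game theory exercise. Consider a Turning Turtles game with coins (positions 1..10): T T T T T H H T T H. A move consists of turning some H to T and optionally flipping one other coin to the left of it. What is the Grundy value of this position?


Coins: T T T T T H H T T H
Key fact: a single head at position k behaves exactly like a Nim heap of size k (turning it to T and optionally flipping a coin at j < k corresponds to moving the heap from k to j, or to 0), and heads combine as a disjunctive sum (two heads at the same place would cancel, matching j XOR j = 0). So the Nim-value is the XOR of the 1-indexed positions of the heads.
Face-up positions (1-indexed): [6, 7, 10]
XOR 0 with 6: 0 XOR 6 = 6
XOR 6 with 7: 6 XOR 7 = 1
XOR 1 with 10: 1 XOR 10 = 11
Nim-value = 11

11


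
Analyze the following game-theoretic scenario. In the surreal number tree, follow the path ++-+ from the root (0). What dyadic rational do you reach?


Sign expansion: ++-+
Rule: track bounds (lo, hi), initially (-inf, +inf). On '+', the current value becomes lo and we move to the simplest number in (value, hi): value + 1 if hi = +inf, otherwise the midpoint (value + hi)/2. On '-', the current value becomes hi and we move to value - 1 if lo = -inf, otherwise the midpoint (lo + value)/2.
Start at 0.
Step 1: sign = +, move right. Bounds: (0, +inf). Value = 1
Step 2: sign = +, move right. Bounds: (1, +inf). Value = 2
Step 3: sign = -, move left. Bounds: (1, 2). Value = 3/2
Step 4: sign = +, move right. Bounds: (3/2, 2). Value = 7/4
The surreal number with sign expansion ++-+ is 7/4.

7/4


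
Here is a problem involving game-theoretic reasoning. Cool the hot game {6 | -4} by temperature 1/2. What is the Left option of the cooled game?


Original game: {6 | -4} (a switch {a | b} with a > b).
Cooling by t (for t below the temperature (a - b)/2 = 5) taxes each move by t: {a | b} cooled by t is {a - t | b + t}.
Cooling amount: t = 1/2
Cooled Left option: 6 - 1/2 = 11/2
Cooled Right option: -4 + 1/2 = -7/2
Cooled game: {11/2 | -7/2}
Left option = 11/2

11/2


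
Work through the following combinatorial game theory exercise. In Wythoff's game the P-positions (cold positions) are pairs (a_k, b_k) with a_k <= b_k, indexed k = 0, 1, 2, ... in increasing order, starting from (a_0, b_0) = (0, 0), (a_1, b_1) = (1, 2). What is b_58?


By Wythoff's theorem, a_k = floor(k * phi) and b_k = floor(k * phi^2) = a_k + k, where phi = (1 + sqrt(5))/2 is the golden ratio.
phi = (1 + sqrt(5))/2 = 1.618034
phi^2 = phi + 1 = 2.618034
k = 58
k * phi^2 = 58 * 2.618034 = 151.845971
b_58 = floor(k * phi^2) = 151 (check: a_58 + k = 93 + 58 = 151)

151


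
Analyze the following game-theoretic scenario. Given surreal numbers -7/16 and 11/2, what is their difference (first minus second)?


x = -7/16, y = 11/2
Converting to common denominator: 16
x = -7/16, y = 88/16
x - y = -7/16 - 11/2 = -95/16

-95/16


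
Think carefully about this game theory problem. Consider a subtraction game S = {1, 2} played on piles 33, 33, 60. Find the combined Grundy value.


Subtraction set: {1, 2}
For this subtraction set, G(n) = n mod 3 (period = max + 1 = 3).
Pile 1 (size 33): G(33) = 33 mod 3 = 0
Pile 2 (size 33): G(33) = 33 mod 3 = 0
Pile 3 (size 60): G(60) = 60 mod 3 = 0
Total Grundy value = XOR of all: 0 XOR 0 XOR 0 = 0

0


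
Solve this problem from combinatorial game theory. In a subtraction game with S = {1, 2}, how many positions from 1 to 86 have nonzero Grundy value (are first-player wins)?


Subtraction set S = {1, 2}, so G(n) = n mod 3.
G(n) = 0 when n is a multiple of 3.
Multiples of 3 in [1, 86]: 28
N-positions (nonzero Grundy) = 86 - 28 = 58

58


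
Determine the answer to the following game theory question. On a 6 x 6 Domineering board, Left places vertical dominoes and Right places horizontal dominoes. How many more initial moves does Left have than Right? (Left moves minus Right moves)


Board is 6 x 6 (rows x cols).
Left (vertical) placements: (rows-1) * cols = 5 * 6 = 30
Right (horizontal) placements: rows * (cols-1) = 6 * 5 = 30
Advantage = Left - Right = 30 - 30 = 0

0


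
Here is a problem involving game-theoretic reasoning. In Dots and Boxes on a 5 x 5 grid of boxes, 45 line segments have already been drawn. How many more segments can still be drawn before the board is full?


Grid: 5 x 5 boxes, i.e. 6 rows and 6 columns of dots.
Horizontal edges: (rows + 1) * cols = 6 * 5 = 30
Vertical edges: rows * (cols + 1) = 5 * 6 = 30
Total edges: 30 + 30 = 60
Edges drawn: 45
Remaining: 60 - 45 = 15

15


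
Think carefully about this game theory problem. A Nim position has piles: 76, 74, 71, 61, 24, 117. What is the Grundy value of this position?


We need the XOR (exclusive or) of all pile sizes.
After XOR-ing pile 1 (size 76): 0 XOR 76 = 76
After XOR-ing pile 2 (size 74): 76 XOR 74 = 6
After XOR-ing pile 3 (size 71): 6 XOR 71 = 65
After XOR-ing pile 4 (size 61): 65 XOR 61 = 124
After XOR-ing pile 5 (size 24): 124 XOR 24 = 100
After XOR-ing pile 6 (size 117): 100 XOR 117 = 17
The Nim-value of this position is 17.

17


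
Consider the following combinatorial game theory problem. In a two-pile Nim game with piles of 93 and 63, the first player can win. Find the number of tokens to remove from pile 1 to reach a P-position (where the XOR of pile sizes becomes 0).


Piles: 93 and 63
Current XOR: 93 XOR 63 = 98 (non-zero, so this is an N-position).
To make the XOR zero, we need to find a move that balances the piles.
For pile 1 (size 93): target = 93 XOR 98 = 63
We reduce pile 1 from 93 to 63.
Tokens removed: 93 - 63 = 30
Verification: 63 XOR 63 = 0

30


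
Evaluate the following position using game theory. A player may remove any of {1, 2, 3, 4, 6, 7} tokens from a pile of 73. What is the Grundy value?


The subtraction set is S = {1, 2, 3, 4, 6, 7}.
G(k) = mex{ G(k - s) : s in S, s <= k }. We compute iteratively: G(0) = 0.
G(1) = mex({0}) = 1
G(2) = mex({0, 1}) = 2
G(3) = mex({0, 1, 2}) = 3
G(4) = mex({0, 1, 2, 3}) = 4
G(5) = mex({1, 2, 3, 4}) = 0
G(6) = mex({0, 2, 3, 4}) = 1
G(7) = mex({0, 1, 3, 4}) = 2
G(8) = mex({0, 1, 2, 4}) = 3
G(9) = mex({0, 1, 2, 3}) = 4
G(10) = mex({1, 2, 3, 4}) = 0
G(11) = mex({0, 2, 3, 4}) = 1
Observe that G(5)..G(11) = 0, 1, 2, 3, 4, 0, 1 repeats G(0)..G(6) = 0, 1, 2, 3, 4, 0, 1.
For k >= max(S) = 7, G(k) is determined by the previous 7 values G(k-7)..G(k-1); a window of 7 consecutive values has recurred shifted by 5, so by induction G(k + 5) = G(k) for all k >= 0: the sequence is periodic from the start with period 5.
One period: G(0..4) = 0, 1, 2, 3, 4.
73 mod 5 = 3, so G(73) = G(3) = 3.

3


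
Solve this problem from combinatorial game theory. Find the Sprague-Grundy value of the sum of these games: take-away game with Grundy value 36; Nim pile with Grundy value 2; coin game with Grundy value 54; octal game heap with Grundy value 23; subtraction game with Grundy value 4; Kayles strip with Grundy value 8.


By the Sprague-Grundy theorem, the Grundy value of a sum of games is the XOR of individual Grundy values.
take-away game: Grundy value = 36. Running XOR: 0 XOR 36 = 36
Nim pile: Grundy value = 2. Running XOR: 36 XOR 2 = 38
coin game: Grundy value = 54. Running XOR: 38 XOR 54 = 16
octal game heap: Grundy value = 23. Running XOR: 16 XOR 23 = 7
subtraction game: Grundy value = 4. Running XOR: 7 XOR 4 = 3
Kayles strip: Grundy value = 8. Running XOR: 3 XOR 8 = 11
The combined Grundy value is 11.

11


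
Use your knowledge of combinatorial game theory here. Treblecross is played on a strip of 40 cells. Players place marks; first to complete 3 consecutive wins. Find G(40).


Treblecross: place X on empty cells; 3-in-a-row wins.
Playing within two cells of an existing X lets the opponent win at once, so sensible play treats the cells i-2..i+2 around each X as dead. The player left with no safe cell loses, so this is a normal-play take-away game on strips of safe cells.
Placing X at cell i (0-indexed) of a strip of k safe cells leaves independent strips of sizes max(0, i-2) and max(0, k-i-3). Hence G(k) = mex{ G(max(0,i-2)) XOR G(max(0,k-i-3)) : 0 <= i < k }, with G(0) = 0.
G(1): splits (0,0):0^0=0 -> mex({0}) = 1
G(2): splits (0,0):0^0=0 -> mex({0}) = 1
G(3): splits (0,0):0^0=0 -> mex({0}) = 1
G(4): splits (0,1):0^1=1 (0,0):0^0=0 -> mex({0, 1}) = 2
G(5): splits (0,2):0^1=1 (0,1):0^1=1 (0,0):0^0=0 -> mex({0, 1}) = 2
G(6) = mex({1}) = 0
G(7) = mex({0, 1, 2}) = 3
G(8) = mex({0, 1, 2}) = 3
G(9) = mex({0, 2}) = 1
G(10) = mex({0, 2, 3}) = 1
G(11) = mex({0, 3}) = 1
G(12) = mex({1, 3}) = 0
G(13) = mex({0, 1, 2, 3}) = 4
G(14) = mex({0, 1, 2}) = 3
G(15) = mex({0, 1, 2}) = 3
G(16) = mex({0, 1, 2, 4}) = 3
G(17) = mex({0, 1, 3, 4}) = 2
G(18) = mex({0, 1, 3, 4}) = 2
G(19) = mex({0, 1, 3, 5}) = 2
G(20) = mex({0, 1, 2, 3, 5}) = 4
G(21) = mex({0, 1, 2, 3, 5}) = 4
G(22) = mex({1, 2, 6}) = 0
G(23) = mex({0, 1, 2, 3, 4, 6}) = 5
G(24) = mex({0, 1, 2, 3, 4}) = 5
G(25) = mex({0, 1, 3, 4, 7}) = 2
G(26) = mex({0, 1, 3, 4, 5, 7}) = 2
G(27) = mex({0, 1, 3, 5}) = 2
G(28) = mex({0, 1, 2, 5}) = 3
G(29) = mex({0, 1, 2, 4, 5, 6}) = 3
G(30) = mex({1, 2, 4, 6}) = 0
G(31) = mex({0, 1, 2, 3, 4, 6}) = 5
G(32) = mex({1, 2, 3, 4, 7}) = 0
G(33) = mex({0, 3, 7}) = 1
G(34) = mex({0, 2, 3, 5, 7}) = 1
G(35) = mex({0, 2, 3, 5, 6}) = 1
G(36) = mex({0, 1, 2, 5, 6}) = 3
G(37) = mex({0, 1, 2, 4, 5, 6}) = 3
G(38) = mex({0, 1, 2, 4}) = 3
G(39) = mex({0, 1, 2, 3, 4, 7}) = 5
G(40) = mex({0, 1, 2, 3, 4, 5, 7}) = 6
Therefore G(40) = 6.

6


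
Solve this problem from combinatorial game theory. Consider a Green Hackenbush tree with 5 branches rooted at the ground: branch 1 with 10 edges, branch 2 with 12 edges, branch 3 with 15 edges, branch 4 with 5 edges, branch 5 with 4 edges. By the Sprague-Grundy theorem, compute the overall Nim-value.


The tree has 5 branches from the ground vertex.
In Green Hackenbush, the Nim-value of a simple path of length k is k.
Branch 1: length 10, Nim-value = 10
Branch 2: length 12, Nim-value = 12
Branch 3: length 15, Nim-value = 15
Branch 4: length 5, Nim-value = 5
Branch 5: length 4, Nim-value = 4
Total Nim-value = XOR of all branch values:
0 XOR 10 = 10
10 XOR 12 = 6
6 XOR 15 = 9
9 XOR 5 = 12
12 XOR 4 = 8
Nim-value of the tree = 8

8


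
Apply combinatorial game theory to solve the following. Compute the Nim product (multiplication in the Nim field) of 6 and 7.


Nim multiplication is bilinear over XOR: (u XOR v) * w = (u*w) XOR (v*w).
So we split each operand into its bit components and XOR the pairwise Nim products.
6 = 2 + 4 (as XOR of powers of 2).
7 = 1 + 2 + 4 (as XOR of powers of 2).
Using the standard Nim-product table on single bits:
  2*2 = 3,   2*4 = 8,   2*8 = 12,
  4*4 = 6,   4*8 = 11,  8*8 = 13,
and  1*x = x (identity), k*l = l*k (commutative).
Pairwise Nim products:
  2 * 1 = 2
  2 * 2 = 3
  2 * 4 = 8
  4 * 1 = 4
  4 * 2 = 8
  4 * 4 = 6
XOR them: 2 XOR 3 XOR 8 XOR 4 XOR 8 XOR 6 = 3.
Result: 6 * 7 = 3 (in Nim).

3


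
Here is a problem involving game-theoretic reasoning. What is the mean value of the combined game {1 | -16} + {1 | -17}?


G1 = {1 | -16}, G2 = {1 | -17}
Each is a switch {a | b} with numbers a > b; its mean value is (a + b)/2, and mean value is additive over game sums: m(G1 + G2) = m(G1) + m(G2).
Mean of G1 = (1 + (-16))/2 = -15/2 = -15/2
Mean of G2 = (1 + (-17))/2 = -16/2 = -8
Mean of G1 + G2 = -15/2 + -8 = -31/2

-31/2


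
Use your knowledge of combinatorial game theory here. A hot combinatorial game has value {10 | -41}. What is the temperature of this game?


The game is {10 | -41}, a switch {a | b} with numbers a > b.
Cooling {a | b} by t gives {a - t | b + t}, which stops being hot when a - t = b + t, i.e. at t = (a - b)/2. So the temperature of a switch is (a - b)/2.
Temperature = (Left option - Right option) / 2
= (10 - (-41)) / 2
= 51 / 2
= 51/2

51/2


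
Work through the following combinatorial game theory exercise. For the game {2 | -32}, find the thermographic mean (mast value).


Game = {2 | -32}, a switch {a | b} with numbers a > b.
Its thermograph has left wall a - t and right wall b + t, which meet at t = (a - b)/2, where both equal (a + b)/2. So the mast (mean value) is at (a + b)/2.
Mean = (2 + (-32))/2 = -30/2 = -15

-15


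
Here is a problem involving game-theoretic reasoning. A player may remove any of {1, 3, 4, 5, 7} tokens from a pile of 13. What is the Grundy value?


The subtraction set is S = {1, 3, 4, 5, 7}.
G(k) = mex{ G(k - s) : s in S, s <= k }. We compute iteratively: G(0) = 0.
G(1) = mex({0}) = 1
G(2) = mex({1}) = 0
G(3) = mex({0}) = 1
G(4) = mex({0, 1}) = 2
G(5) = mex({0, 1, 2}) = 3
G(6) = mex({0, 1, 3}) = 2
G(7) = mex({0, 1, 2}) = 3
G(8) = mex({1, 2, 3}) = 0
G(9) = mex({0, 2, 3}) = 1
G(10) = mex({1, 2, 3}) = 0
G(11) = mex({0, 2, 3}) = 1
G(12) = mex({0, 1, 3}) = 2
G(13) = mex({0, 1, 2}) = 3
Therefore G(13) = 3.

3


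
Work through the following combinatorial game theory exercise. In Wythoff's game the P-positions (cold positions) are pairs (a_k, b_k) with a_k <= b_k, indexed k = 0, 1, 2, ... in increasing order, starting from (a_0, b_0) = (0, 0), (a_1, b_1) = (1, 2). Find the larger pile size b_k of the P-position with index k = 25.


By Wythoff's theorem, a_k = floor(k * phi) and b_k = floor(k * phi^2) = a_k + k, where phi = (1 + sqrt(5))/2 is the golden ratio.
phi = (1 + sqrt(5))/2 = 1.618034
phi^2 = phi + 1 = 2.618034
k = 25
k * phi^2 = 25 * 2.618034 = 65.450850
b_25 = floor(k * phi^2) = 65 (check: a_25 + k = 40 + 25 = 65)

65


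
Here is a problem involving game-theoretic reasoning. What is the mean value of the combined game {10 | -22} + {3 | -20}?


G1 = {10 | -22}, G2 = {3 | -20}
Each is a switch {a | b} with numbers a > b; its mean value is (a + b)/2, and mean value is additive over game sums: m(G1 + G2) = m(G1) + m(G2).
Mean of G1 = (10 + (-22))/2 = -12/2 = -6
Mean of G2 = (3 + (-20))/2 = -17/2 = -17/2
Mean of G1 + G2 = -6 + -17/2 = -29/2

-29/2


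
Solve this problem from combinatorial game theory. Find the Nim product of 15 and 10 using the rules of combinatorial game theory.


Nim multiplication is bilinear over XOR: (u XOR v) * w = (u*w) XOR (v*w).
So we split each operand into its bit components and XOR the pairwise Nim products.
15 = 1 + 2 + 4 + 8 (as XOR of powers of 2).
10 = 2 + 8 (as XOR of powers of 2).
Using the standard Nim-product table on single bits:
  2*2 = 3,   2*4 = 8,   2*8 = 12,
  4*4 = 6,   4*8 = 11,  8*8 = 13,
and  1*x = x (identity), k*l = l*k (commutative).
Pairwise Nim products:
  1 * 2 = 2
  1 * 8 = 8
  2 * 2 = 3
  2 * 8 = 12
  4 * 2 = 8
  4 * 8 = 11
  8 * 2 = 12
  8 * 8 = 13
XOR them: 2 XOR 8 XOR 3 XOR 12 XOR 8 XOR 11 XOR 12 XOR 13 = 7.
Result: 15 * 10 = 7 (in Nim).

7


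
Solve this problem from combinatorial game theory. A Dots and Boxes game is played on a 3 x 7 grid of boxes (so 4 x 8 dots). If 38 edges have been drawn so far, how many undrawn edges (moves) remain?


Grid: 3 x 7 boxes, i.e. 4 rows and 8 columns of dots.
Horizontal edges: (rows + 1) * cols = 4 * 7 = 28
Vertical edges: rows * (cols + 1) = 3 * 8 = 24
Total edges: 28 + 24 = 52
Edges drawn: 38
Remaining: 52 - 38 = 14

14


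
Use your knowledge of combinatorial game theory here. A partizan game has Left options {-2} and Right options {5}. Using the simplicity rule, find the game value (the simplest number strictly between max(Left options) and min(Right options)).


Left options: {-2}, max = -2
Right options: {5}, min = 5
All options are numbers and max(Left) < min(Right), so by the simplicity theorem the value is the simplest (earliest-born) number strictly between -2 and 5.
Integers -1 through 4 all lie strictly between -2 and 5.
Among integers, the simplest (lowest birthday = smallest |n|; 0 is born on day 0, +-n on day n) is 0.
No non-integer in the interval can be simpler: if x is a non-integer in the interval, then floor(x) or ceil(x) also lies in the interval (the interval contains an integer), and both are proper prefixes of x's sign expansion, i.e. born earlier. So the game value is 0.
Game value = 0

0


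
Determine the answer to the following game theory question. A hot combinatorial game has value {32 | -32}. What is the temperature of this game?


The game is {32 | -32}, a switch {a | b} with numbers a > b.
Cooling {a | b} by t gives {a - t | b + t}, which stops being hot when a - t = b + t, i.e. at t = (a - b)/2. So the temperature of a switch is (a - b)/2.
Temperature = (Left option - Right option) / 2
= (32 - (-32)) / 2
= 64 / 2
= 32

32


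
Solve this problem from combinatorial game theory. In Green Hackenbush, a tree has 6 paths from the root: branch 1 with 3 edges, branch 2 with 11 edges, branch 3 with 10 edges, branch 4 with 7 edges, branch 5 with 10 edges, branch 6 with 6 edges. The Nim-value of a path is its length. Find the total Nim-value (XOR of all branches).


The tree has 6 branches from the ground vertex.
In Green Hackenbush, the Nim-value of a simple path of length k is k.
Branch 1: length 3, Nim-value = 3
Branch 2: length 11, Nim-value = 11
Branch 3: length 10, Nim-value = 10
Branch 4: length 7, Nim-value = 7
Branch 5: length 10, Nim-value = 10
Branch 6: length 6, Nim-value = 6
Total Nim-value = XOR of all branch values:
0 XOR 3 = 3
3 XOR 11 = 8
8 XOR 10 = 2
2 XOR 7 = 5
5 XOR 10 = 15
15 XOR 6 = 9
Nim-value of the tree = 9

9


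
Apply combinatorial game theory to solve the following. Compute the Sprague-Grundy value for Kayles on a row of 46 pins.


Kayles: a move removes 1 or 2 adjacent pins from a contiguous row.
Removing pins from a row of k leaves two independent rows (a, b) with a + b = k - 1 (one pin) or a + b = k - 2 (two pins); an end removal gives a = 0.
By Sprague-Grundy, G(k) = mex{ G(a) XOR G(b) } over all these splits. G(0) = 0.
G(1): splits (0,0):0^0=0 -> mex({0}) = 1
G(2): splits (0,1):0^1=1 (0,0):0^0=0 -> mex({0, 1}) = 2
G(3): splits (0,2):0^2=2 (1,1):1^1=0 (0,1):0^1=1 -> mex({0, 1, 2}) = 3
G(4): splits (0,3):0^3=3 (1,2):1^2=3 (0,2):0^2=2 (1,1):1^1=0 -> mex({0, 2, 3}) = 1
G(5): splits (0,4):0^1=1 (1,3):1^3=2 (2,2):2^2=0 (0,3):0^3=3 (1,2):1^2=3 -> mex({0, 1, 2, 3}) = 4
G(6) = mex({0, 1, 2, 4}) = 3
G(7) = mex({0, 1, 3, 4, 5}) = 2
G(8) = mex({0, 2, 3, 5, 6}) = 1
G(9) = mex({0, 1, 2, 3, 6, 7}) = 4
G(10) = mex({0, 1, 3, 4, 5, 7}) = 2
G(11) = mex({0, 1, 2, 3, 4, 5}) = 6
G(12) = mex({0, 1, 2, 3, 5, 6, 7}) = 4
G(13) = mex({0, 2, 3, 4, 6, 7}) = 1
G(14) = mex({0, 1, 4, 5, 6, 7}) = 2
G(15) = mex({0, 1, 2, 3, 4, 5, 6}) = 7
G(16) = mex({0, 2, 3, 5, 6, 7}) = 1
G(17) = mex({0, 1, 2, 3, 5, 6, 7}) = 4
G(18) = mex({0, 1, 2, 4, 5, 6}) = 3
G(19) = mex({0, 1, 3, 4, 5, 7}) = 2
G(20) = mex({0, 2, 3, 4, 5, 6, 7}) = 1
G(21) = mex({0, 1, 2, 3, 5, 6, 7}) = 4
G(22) = mex({0, 1, 2, 3, 4, 5, 7}) = 6
G(23) = mex({0, 1, 2, 3, 4, 5, 6}) = 7
G(24) = mex({0, 1, 2, 3, 5, 6, 7}) = 4
G(25) = mex({0, 2, 3, 4, 6, 7}) = 1
G(26) = mex({0, 1, 3, 4, 5, 6, 7}) = 2
G(27) = mex({0, 1, 2, 3, 4, 5, 6, 7}) = 8
G(28) = mex({0, 1, 2, 3, 4, 6, 7, 8}) = 5
G(29) = mex({0, 1, 2, 3, 5, 6, 7, 8, 9}) = 4
G(30) = mex({0, 1, 2, 3, 4, 5, 6, 9, 10}) = 7
G(31) = mex({0, 1, 3, 4, 5, 7, 10, 11}) = 2
G(32) = mex({0, 2, 3, 4, 5, 6, 7, 9, 11}) = 1
G(33) = mex({0, 1, 2, 3, 4, 5, 6, 7, 9, 12}) = 8
G(34) = mex({0, 1, 2, 3, 4, 5, 7, 8, 11, 12}) = 6
G(35) = mex({0, 1, 2, 3, 4, 5, 6, 8, 9, 10, 11}) = 7
G(36) = mex({0, 1, 2, 3, 5, 6, 7, 9, 10}) = 4
G(37) = mex({0, 2, 3, 4, 6, 7, 9, 10, 11, 12}) = 1
G(38) = mex({0, 1, 3, 4, 5, 6, 7, 9, 10, 11, 12}) = 2
G(39) = mex({0, 1, 2, 4, 5, 6, 7, 9, 10, 12, 14}) = 3
G(40) = mex({0, 2, 3, 4, 6, 7, 11, 12, 14}) = 1
G(41) = mex({0, 1, 2, 3, 5, 6, 7, 9, 10, 11, 12}) = 4
G(42) = mex({0, 1, 2, 3, 4, 5, 6, 9, 10}) = 7
G(43) = mex({0, 1, 3, 4, 5, 7, 9, 10, 12, 15}) = 2
G(44) = mex({0, 2, 3, 4, 5, 6, 7, 9, 10, 12, 15}) = 1
G(45) = mex({0, 1, 2, 3, 4, 5, 6, 7, 9, 10, 12, 14}) = 8
G(46) = mex({0, 1, 3, 4, 5, 7, 8, 11, 12, 14}) = 2
Therefore G(46) = 2.

2


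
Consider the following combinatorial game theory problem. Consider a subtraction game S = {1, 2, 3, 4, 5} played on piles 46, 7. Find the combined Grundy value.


Subtraction set: {1, 2, 3, 4, 5}
For this subtraction set, G(n) = n mod 6 (period = max + 1 = 6).
Pile 1 (size 46): G(46) = 46 mod 6 = 4
Pile 2 (size 7): G(7) = 7 mod 6 = 1
Total Grundy value = XOR of all: 4 XOR 1 = 5

5


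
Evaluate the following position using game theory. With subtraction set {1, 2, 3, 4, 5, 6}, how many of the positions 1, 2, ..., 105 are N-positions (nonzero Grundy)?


Subtraction set S = {1, 2, 3, 4, 5, 6}, so G(n) = n mod 7.
G(n) = 0 when n is a multiple of 7.
Multiples of 7 in [1, 105]: 15
N-positions (nonzero Grundy) = 105 - 15 = 90

90


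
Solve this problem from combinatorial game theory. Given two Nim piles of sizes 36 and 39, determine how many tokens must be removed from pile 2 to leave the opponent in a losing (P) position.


Piles: 36 and 39
Current XOR: 36 XOR 39 = 3 (non-zero, so this is an N-position).
To make the XOR zero, we need to find a move that balances the piles.
For pile 2 (size 39): target = 39 XOR 3 = 36
We reduce pile 2 from 39 to 36.
Tokens removed: 39 - 36 = 3
Verification: 36 XOR 36 = 0

3


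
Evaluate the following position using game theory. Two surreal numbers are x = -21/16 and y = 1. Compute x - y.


x = -21/16, y = 1
Converting to common denominator: 16
x = -21/16, y = 16/16
x - y = -21/16 - 1 = -37/16

-37/16


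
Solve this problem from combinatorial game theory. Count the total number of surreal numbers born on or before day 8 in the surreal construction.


Day 0: {|} = 0 is born. Count = 1.
Day n: the number of surreal numbers born by day n is 2^(n+1) - 1.
By day 0: 2^1 - 1 = 1
By day 1: 2^2 - 1 = 3
By day 2: 2^3 - 1 = 7
By day 3: 2^4 - 1 = 15
By day 4: 2^5 - 1 = 31
By day 5: 2^6 - 1 = 63
By day 6: 2^7 - 1 = 127
By day 7: 2^8 - 1 = 255
By day 8: 2^9 - 1 = 511
By day 8: 511 surreal numbers.

511


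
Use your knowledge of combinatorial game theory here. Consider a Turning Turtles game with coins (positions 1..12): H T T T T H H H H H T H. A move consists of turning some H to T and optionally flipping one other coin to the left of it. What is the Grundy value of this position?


Coins: H T T T T H H H H H T H
Key fact: a single head at position k behaves exactly like a Nim heap of size k (turning it to T and optionally flipping a coin at j < k corresponds to moving the heap from k to j, or to 0), and heads combine as a disjunctive sum (two heads at the same place would cancel, matching j XOR j = 0). So the Nim-value is the XOR of the 1-indexed positions of the heads.
Face-up positions (1-indexed): [1, 6, 7, 8, 9, 10, 12]
XOR 0 with 1: 0 XOR 1 = 1
XOR 1 with 6: 1 XOR 6 = 7
XOR 7 with 7: 7 XOR 7 = 0
XOR 0 with 8: 0 XOR 8 = 8
XOR 8 with 9: 8 XOR 9 = 1
XOR 1 with 10: 1 XOR 10 = 11
XOR 11 with 12: 11 XOR 12 = 7
Nim-value = 7

7


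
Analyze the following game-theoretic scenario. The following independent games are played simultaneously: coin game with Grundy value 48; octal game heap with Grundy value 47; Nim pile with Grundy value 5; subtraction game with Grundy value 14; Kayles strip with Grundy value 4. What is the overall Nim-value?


By the Sprague-Grundy theorem, the Grundy value of a sum of games is the XOR of individual Grundy values.
coin game: Grundy value = 48. Running XOR: 0 XOR 48 = 48
octal game heap: Grundy value = 47. Running XOR: 48 XOR 47 = 31
Nim pile: Grundy value = 5. Running XOR: 31 XOR 5 = 26
subtraction game: Grundy value = 14. Running XOR: 26 XOR 14 = 20
Kayles strip: Grundy value = 4. Running XOR: 20 XOR 4 = 16
The combined Grundy value is 16.

16


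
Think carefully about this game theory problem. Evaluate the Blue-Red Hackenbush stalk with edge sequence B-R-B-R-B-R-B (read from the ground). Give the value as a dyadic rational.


Edges (from ground): B-R-B-R-B-R-B
By Berlekamp's sign-expansion rule, a Blue-Red Hackenbush stalk has the value of the surreal number whose sign sequence is the edge sequence with B -> + and R -> -.
Sign sequence: +-+-+-+
Trace the sign expansion in the surreal number tree, starting from 0:
Edge 1: B (sign +) -> bounds (0, +inf), value = 1
Edge 2: R (sign -) -> bounds (0, 1), value = 1/2
Edge 3: B (sign +) -> bounds (1/2, 1), value = 3/4
Edge 4: R (sign -) -> bounds (1/2, 3/4), value = 5/8
Edge 5: B (sign +) -> bounds (5/8, 3/4), value = 11/16
Edge 6: R (sign -) -> bounds (5/8, 11/16), value = 21/32
Edge 7: B (sign +) -> bounds (21/32, 11/16), value = 43/64
Game value = 43/64

43/64


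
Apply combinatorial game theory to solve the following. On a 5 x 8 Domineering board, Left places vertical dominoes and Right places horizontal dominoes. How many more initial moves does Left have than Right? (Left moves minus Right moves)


Board is 5 x 8 (rows x cols).
Left (vertical) placements: (rows-1) * cols = 4 * 8 = 32
Right (horizontal) placements: rows * (cols-1) = 5 * 7 = 35
Advantage = Left - Right = 32 - 35 = -3

-3


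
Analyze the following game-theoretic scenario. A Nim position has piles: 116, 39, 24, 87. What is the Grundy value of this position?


We need the XOR (exclusive or) of all pile sizes.
After XOR-ing pile 1 (size 116): 0 XOR 116 = 116
After XOR-ing pile 2 (size 39): 116 XOR 39 = 83
After XOR-ing pile 3 (size 24): 83 XOR 24 = 75
After XOR-ing pile 4 (size 87): 75 XOR 87 = 28
The Nim-value of this position is 28.

28


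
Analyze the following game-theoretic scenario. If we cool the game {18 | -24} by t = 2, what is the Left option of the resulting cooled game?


Original game: {18 | -24} (a switch {a | b} with a > b).
Cooling by t (for t below the temperature (a - b)/2 = 21) taxes each move by t: {a | b} cooled by t is {a - t | b + t}.
Cooling amount: t = 2
Cooled Left option: 18 - 2 = 16
Cooled Right option: -24 + 2 = -22
Cooled game: {16 | -22}
Left option = 16

16


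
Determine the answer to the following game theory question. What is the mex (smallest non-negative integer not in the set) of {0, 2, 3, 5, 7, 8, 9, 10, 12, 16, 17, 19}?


Set = {0, 2, 3, 5, 7, 8, 9, 10, 12, 16, 17, 19}
0 is in the set.
1 is NOT in the set. This is the mex.
mex = 1

1


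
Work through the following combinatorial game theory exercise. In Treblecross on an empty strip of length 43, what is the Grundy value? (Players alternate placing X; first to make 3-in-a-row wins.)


Treblecross: place X on empty cells; 3-in-a-row wins.
Playing within two cells of an existing X lets the opponent win at once, so sensible play treats the cells i-2..i+2 around each X as dead. The player left with no safe cell loses, so this is a normal-play take-away game on strips of safe cells.
Placing X at cell i (0-indexed) of a strip of k safe cells leaves independent strips of sizes max(0, i-2) and max(0, k-i-3). Hence G(k) = mex{ G(max(0,i-2)) XOR G(max(0,k-i-3)) : 0 <= i < k }, with G(0) = 0.
G(1): splits (0,0):0^0=0 -> mex({0}) = 1
G(2): splits (0,0):0^0=0 -> mex({0}) = 1
G(3): splits (0,0):0^0=0 -> mex({0}) = 1
G(4): splits (0,1):0^1=1 (0,0):0^0=0 -> mex({0, 1}) = 2
G(5): splits (0,2):0^1=1 (0,1):0^1=1 (0,0):0^0=0 -> mex({0, 1}) = 2
G(6) = mex({1}) = 0
G(7) = mex({0, 1, 2}) = 3
G(8) = mex({0, 1, 2}) = 3
G(9) = mex({0, 2}) = 1
G(10) = mex({0, 2, 3}) = 1
G(11) = mex({0, 3}) = 1
G(12) = mex({1, 3}) = 0
G(13) = mex({0, 1, 2, 3}) = 4
G(14) = mex({0, 1, 2}) = 3
G(15) = mex({0, 1, 2}) = 3
G(16) = mex({0, 1, 2, 4}) = 3
G(17) = mex({0, 1, 3, 4}) = 2
G(18) = mex({0, 1, 3, 4}) = 2
G(19) = mex({0, 1, 3, 5}) = 2
G(20) = mex({0, 1, 2, 3, 5}) = 4
G(21) = mex({0, 1, 2, 3, 5}) = 4
G(22) = mex({1, 2, 6}) = 0
G(23) = mex({0, 1, 2, 3, 4, 6}) = 5
G(24) = mex({0, 1, 2, 3, 4}) = 5
G(25) = mex({0, 1, 3, 4, 7}) = 2
G(26) = mex({0, 1, 3, 4, 5, 7}) = 2
G(27) = mex({0, 1, 3, 5}) = 2
G(28) = mex({0, 1, 2, 5}) = 3
G(29) = mex({0, 1, 2, 4, 5, 6}) = 3
G(30) = mex({1, 2, 4, 6}) = 0
G(31) = mex({0, 1, 2, 3, 4, 6}) = 5
G(32) = mex({1, 2, 3, 4, 7}) = 0
G(33) = mex({0, 3, 7}) = 1
G(34) = mex({0, 2, 3, 5, 7}) = 1
G(35) = mex({0, 2, 3, 5, 6}) = 1
G(36) = mex({0, 1, 2, 5, 6}) = 3
G(37) = mex({0, 1, 2, 4, 5, 6}) = 3
G(38) = mex({0, 1, 2, 4}) = 3
G(39) = mex({0, 1, 2, 3, 4, 7}) = 5
G(40) = mex({0, 1, 2, 3, 4, 5, 7}) = 6
G(41) = mex({0, 1, 2, 3, 5, 7}) = 4
G(42) = mex({0, 1, 2, 3, 5, 6, 7}) = 4
G(43) = mex({0, 2, 3, 5, 6}) = 1
Therefore G(43) = 1.

1


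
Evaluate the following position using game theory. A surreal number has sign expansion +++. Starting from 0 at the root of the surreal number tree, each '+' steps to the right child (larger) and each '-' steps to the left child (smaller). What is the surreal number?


Sign expansion: +++
Rule: track bounds (lo, hi), initially (-inf, +inf). On '+', the current value becomes lo and we move to the simplest number in (value, hi): value + 1 if hi = +inf, otherwise the midpoint (value + hi)/2. On '-', the current value becomes hi and we move to value - 1 if lo = -inf, otherwise the midpoint (lo + value)/2.
Start at 0.
Step 1: sign = +, move right. Bounds: (0, +inf). Value = 1
Step 2: sign = +, move right. Bounds: (1, +inf). Value = 2
Step 3: sign = +, move right. Bounds: (2, +inf). Value = 3
The surreal number with sign expansion +++ is 3.

3


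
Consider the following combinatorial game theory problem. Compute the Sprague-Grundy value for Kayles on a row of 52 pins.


Kayles: a move removes 1 or 2 adjacent pins from a contiguous row.
Removing pins from a row of k leaves two independent rows (a, b) with a + b = k - 1 (one pin) or a + b = k - 2 (two pins); an end removal gives a = 0.
By Sprague-Grundy, G(k) = mex{ G(a) XOR G(b) } over all these splits. G(0) = 0.
G(1): splits (0,0):0^0=0 -> mex({0}) = 1
G(2): splits (0,1):0^1=1 (0,0):0^0=0 -> mex({0, 1}) = 2
G(3): splits (0,2):0^2=2 (1,1):1^1=0 (0,1):0^1=1 -> mex({0, 1, 2}) = 3
G(4): splits (0,3):0^3=3 (1,2):1^2=3 (0,2):0^2=2 (1,1):1^1=0 -> mex({0, 2, 3}) = 1
G(5): splits (0,4):0^1=1 (1,3):1^3=2 (2,2):2^2=0 (0,3):0^3=3 (1,2):1^2=3 -> mex({0, 1, 2, 3}) = 4
G(6) = mex({0, 1, 2, 4}) = 3
G(7) = mex({0, 1, 3, 4, 5}) = 2
G(8) = mex({0, 2, 3, 5, 6}) = 1
G(9) = mex({0, 1, 2, 3, 6, 7}) = 4
G(10) = mex({0, 1, 3, 4, 5, 7}) = 2
G(11) = mex({0, 1, 2, 3, 4, 5}) = 6
G(12) = mex({0, 1, 2, 3, 5, 6, 7}) = 4
G(13) = mex({0, 2, 3, 4, 6, 7}) = 1
G(14) = mex({0, 1, 4, 5, 6, 7}) = 2
G(15) = mex({0, 1, 2, 3, 4, 5, 6}) = 7
G(16) = mex({0, 2, 3, 5, 6, 7}) = 1
G(17) = mex({0, 1, 2, 3, 5, 6, 7}) = 4
G(18) = mex({0, 1, 2, 4, 5, 6}) = 3
G(19) = mex({0, 1, 3, 4, 5, 7}) = 2
G(20) = mex({0, 2, 3, 4, 5, 6, 7}) = 1
G(21) = mex({0, 1, 2, 3, 5, 6, 7}) = 4
G(22) = mex({0, 1, 2, 3, 4, 5, 7}) = 6
G(23) = mex({0, 1, 2, 3, 4, 5, 6}) = 7
G(24) = mex({0, 1, 2, 3, 5, 6, 7}) = 4
G(25) = mex({0, 2, 3, 4, 6, 7}) = 1
G(26) = mex({0, 1, 3, 4, 5, 6, 7}) = 2
G(27) = mex({0, 1, 2, 3, 4, 5, 6, 7}) = 8
G(28) = mex({0, 1, 2, 3, 4, 6, 7, 8}) = 5
G(29) = mex({0, 1, 2, 3, 5, 6, 7, 8, 9}) = 4
G(30) = mex({0, 1, 2, 3, 4, 5, 6, 9, 10}) = 7
G(31) = mex({0, 1, 3, 4, 5, 7, 10, 11}) = 2
G(32) = mex({0, 2, 3, 4, 5, 6, 7, 9, 11}) = 1
G(33) = mex({0, 1, 2, 3, 4, 5, 6, 7, 9, 12}) = 8
G(34) = mex({0, 1, 2, 3, 4, 5, 7, 8, 11, 12}) = 6
G(35) = mex({0, 1, 2, 3, 4, 5, 6, 8, 9, 10, 11}) = 7
G(36) = mex({0, 1, 2, 3, 5, 6, 7, 9, 10}) = 4
G(37) = mex({0, 2, 3, 4, 6, 7, 9, 10, 11, 12}) = 1
G(38) = mex({0, 1, 3, 4, 5, 6, 7, 9, 10, 11, 12}) = 2
G(39) = mex({0, 1, 2, 4, 5, 6, 7, 9, 10, 12, 14}) = 3
G(40) = mex({0, 2, 3, 4, 6, 7, 11, 12, 14}) = 1
G(41) = mex({0, 1, 2, 3, 5, 6, 7, 9, 10, 11, 12}) = 4
G(42) = mex({0, 1, 2, 3, 4, 5, 6, 9, 10}) = 7
G(43) = mex({0, 1, 3, 4, 5, 7, 9, 10, 12, 15}) = 2
G(44) = mex({0, 2, 3, 4, 5, 6, 7, 9, 10, 12, 15}) = 1
G(45) = mex({0, 1, 2, 3, 4, 5, 6, 7, 9, 10, 12, 14}) = 8
G(46) = mex({0, 1, 3, 4, 5, 7, 8, 11, 12, 14}) = 2
G(47) = mex({0, 1, 2, 3, 4, 5, 6, 8, 9, 10, 11, 12}) = 7
G(48) = mex({0, 1, 2, 3, 5, 6, 7, 9, 10}) = 4
G(49) = mex({0, 2, 3, 4, 6, 7, 9, 10, 11, 12, 15}) = 1
G(50) = mex({0, 1, 4, 5, 6, 7, 9, 11, 12, 14, 15}) = 2
G(51) = mex({0, 1, 2, 3, 4, 5, 6, 7, 9, 12, 14, 15}) = 8
G(52) = mex({0, 2, 3, 4, 5, 6, 7, 8, 11, 12, 15}) = 1
Therefore G(52) = 1.

1


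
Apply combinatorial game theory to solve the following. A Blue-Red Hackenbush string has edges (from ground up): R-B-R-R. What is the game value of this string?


Edges (from ground): R-B-R-R
By Berlekamp's sign-expansion rule, a Blue-Red Hackenbush stalk has the value of the surreal number whose sign sequence is the edge sequence with B -> + and R -> -.
Sign sequence: -+--
Trace the sign expansion in the surreal number tree, starting from 0:
Edge 1: R (sign -) -> bounds (-inf, 0), value = -1
Edge 2: B (sign +) -> bounds (-1, 0), value = -1/2
Edge 3: R (sign -) -> bounds (-1, -1/2), value = -3/4
Edge 4: R (sign -) -> bounds (-1, -3/4), value = -7/8
Game value = -7/8

-7/8


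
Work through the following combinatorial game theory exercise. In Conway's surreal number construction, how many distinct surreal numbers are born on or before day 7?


Day 0: {|} = 0 is born. Count = 1.
Day n: the number of surreal numbers born by day n is 2^(n+1) - 1.
By day 0: 2^1 - 1 = 1
By day 1: 2^2 - 1 = 3
By day 2: 2^3 - 1 = 7
By day 3: 2^4 - 1 = 15
By day 4: 2^5 - 1 = 31
By day 5: 2^6 - 1 = 63
By day 6: 2^7 - 1 = 127
By day 7: 2^8 - 1 = 255
By day 7: 255 surreal numbers.

255


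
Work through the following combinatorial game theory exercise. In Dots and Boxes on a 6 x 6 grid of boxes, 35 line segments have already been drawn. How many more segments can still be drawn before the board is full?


Grid: 6 x 6 boxes, i.e. 7 rows and 7 columns of dots.
Horizontal edges: (rows + 1) * cols = 7 * 6 = 42
Vertical edges: rows * (cols + 1) = 6 * 7 = 42
Total edges: 42 + 42 = 84
Edges drawn: 35
Remaining: 84 - 35 = 49

49


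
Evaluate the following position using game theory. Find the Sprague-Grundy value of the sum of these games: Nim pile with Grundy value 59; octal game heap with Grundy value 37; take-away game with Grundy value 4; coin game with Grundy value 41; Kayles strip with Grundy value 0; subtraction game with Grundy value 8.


By the Sprague-Grundy theorem, the Grundy value of a sum of games is the XOR of individual Grundy values.
Nim pile: Grundy value = 59. Running XOR: 0 XOR 59 = 59
octal game heap: Grundy value = 37. Running XOR: 59 XOR 37 = 30
take-away game: Grundy value = 4. Running XOR: 30 XOR 4 = 26
coin game: Grundy value = 41. Running XOR: 26 XOR 41 = 51
Kayles strip: Grundy value = 0. Running XOR: 51 XOR 0 = 51
subtraction game: Grundy value = 8. Running XOR: 51 XOR 8 = 59
The combined Grundy value is 59.

59


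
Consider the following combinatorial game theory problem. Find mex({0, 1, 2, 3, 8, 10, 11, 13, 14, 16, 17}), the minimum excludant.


Set = {0, 1, 2, 3, 8, 10, 11, 13, 14, 16, 17}
0 is in the set.
1 is in the set.
2 is in the set.
3 is in the set.
4 is NOT in the set. This is the mex.
mex = 4

4


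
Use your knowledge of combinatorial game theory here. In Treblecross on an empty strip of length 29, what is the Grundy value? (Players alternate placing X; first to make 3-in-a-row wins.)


Treblecross: place X on empty cells; 3-in-a-row wins.
Playing within two cells of an existing X lets the opponent win at once, so sensible play treats the cells i-2..i+2 around each X as dead. The player left with no safe cell loses, so this is a normal-play take-away game on strips of safe cells.
Placing X at cell i (0-indexed) of a strip of k safe cells leaves independent strips of sizes max(0, i-2) and max(0, k-i-3). Hence G(k) = mex{ G(max(0,i-2)) XOR G(max(0,k-i-3)) : 0 <= i < k }, with G(0) = 0.
G(1): splits (0,0):0^0=0 -> mex({0}) = 1
G(2): splits (0,0):0^0=0 -> mex({0}) = 1
G(3): splits (0,0):0^0=0 -> mex({0}) = 1
G(4): splits (0,1):0^1=1 (0,0):0^0=0 -> mex({0, 1}) = 2
G(5): splits (0,2):0^1=1 (0,1):0^1=1 (0,0):0^0=0 -> mex({0, 1}) = 2
G(6) = mex({1}) = 0
G(7) = mex({0, 1, 2}) = 3
G(8) = mex({0, 1, 2}) = 3
G(9) = mex({0, 2}) = 1
G(10) = mex({0, 2, 3}) = 1
G(11) = mex({0, 3}) = 1
G(12) = mex({1, 3}) = 0
G(13) = mex({0, 1, 2, 3}) = 4
G(14) = mex({0, 1, 2}) = 3
G(15) = mex({0, 1, 2}) = 3
G(16) = mex({0, 1, 2, 4}) = 3
G(17) = mex({0, 1, 3, 4}) = 2
G(18) = mex({0, 1, 3, 4}) = 2
G(19) = mex({0, 1, 3, 5}) = 2
G(20) = mex({0, 1, 2, 3, 5}) = 4
G(21) = mex({0, 1, 2, 3, 5}) = 4
G(22) = mex({1, 2, 6}) = 0
G(23) = mex({0, 1, 2, 3, 4, 6}) = 5
G(24) = mex({0, 1, 2, 3, 4}) = 5
G(25) = mex({0, 1, 3, 4, 7}) = 2
G(26) = mex({0, 1, 3, 4, 5, 7}) = 2
G(27) = mex({0, 1, 3, 5}) = 2
G(28) = mex({0, 1, 2, 5}) = 3
G(29) = mex({0, 1, 2, 4, 5, 6}) = 3
Therefore G(29) = 3.

3


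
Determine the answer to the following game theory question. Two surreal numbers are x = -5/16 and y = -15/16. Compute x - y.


x = -5/16, y = -15/16
Converting to common denominator: 16
x = -5/16, y = -15/16
x - y = -5/16 - -15/16 = 5/8

5/8


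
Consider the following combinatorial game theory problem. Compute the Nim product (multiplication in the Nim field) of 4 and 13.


Nim multiplication is bilinear over XOR: (u XOR v) * w = (u*w) XOR (v*w).
So we split each operand into its bit components and XOR the pairwise Nim products.
4 = 4 (as XOR of powers of 2).
13 = 1 + 4 + 8 (as XOR of powers of 2).
Using the standard Nim-product table on single bits:
  2*2 = 3,   2*4 = 8,   2*8 = 12,
  4*4 = 6,   4*8 = 11,  8*8 = 13,
and  1*x = x (identity), k*l = l*k (commutative).
Pairwise Nim products:
  4 * 1 = 4
  4 * 4 = 6
  4 * 8 = 11
XOR them: 4 XOR 6 XOR 11 = 9.
Result: 4 * 13 = 9 (in Nim).

9


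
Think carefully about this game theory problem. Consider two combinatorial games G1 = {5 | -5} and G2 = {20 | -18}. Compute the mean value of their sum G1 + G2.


G1 = {5 | -5}, G2 = {20 | -18}
Each is a switch {a | b} with numbers a > b; its mean value is (a + b)/2, and mean value is additive over game sums: m(G1 + G2) = m(G1) + m(G2).
Mean of G1 = (5 + (-5))/2 = 0/2 = 0
Mean of G2 = (20 + (-18))/2 = 2/2 = 1
Mean of G1 + G2 = 0 + 1 = 1

1


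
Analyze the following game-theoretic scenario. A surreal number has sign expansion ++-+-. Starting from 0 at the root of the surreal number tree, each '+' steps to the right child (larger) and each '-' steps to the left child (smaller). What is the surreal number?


Sign expansion: ++-+-
Rule: track bounds (lo, hi), initially (-inf, +inf). On '+', the current value becomes lo and we move to the simplest number in (value, hi): value + 1 if hi = +inf, otherwise the midpoint (value + hi)/2. On '-', the current value becomes hi and we move to value - 1 if lo = -inf, otherwise the midpoint (lo + value)/2.
Start at 0.
Step 1: sign = +, move right. Bounds: (0, +inf). Value = 1
Step 2: sign = +, move right. Bounds: (1, +inf). Value = 2
Step 3: sign = -, move left. Bounds: (1, 2). Value = 3/2
Step 4: sign = +, move right. Bounds: (3/2, 2). Value = 7/4
Step 5: sign = -, move left. Bounds: (3/2, 7/4). Value = 13/8
The surreal number with sign expansion ++-+- is 13/8.

13/8


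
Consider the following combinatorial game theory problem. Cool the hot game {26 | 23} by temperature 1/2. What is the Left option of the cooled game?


Original game: {26 | 23} (a switch {a | b} with a > b).
Cooling by t (for t below the temperature (a - b)/2 = 3/2) taxes each move by t: {a | b} cooled by t is {a - t | b + t}.
Cooling amount: t = 1/2
Cooled Left option: 26 - 1/2 = 51/2
Cooled Right option: 23 + 1/2 = 47/2
Cooled game: {51/2 | 47/2}
Left option = 51/2

51/2


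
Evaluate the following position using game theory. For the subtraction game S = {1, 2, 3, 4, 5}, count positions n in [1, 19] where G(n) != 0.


Subtraction set S = {1, 2, 3, 4, 5}, so G(n) = n mod 6.
G(n) = 0 when n is a multiple of 6.
Multiples of 6 in [1, 19]: 3
N-positions (nonzero Grundy) = 19 - 3 = 16

16
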